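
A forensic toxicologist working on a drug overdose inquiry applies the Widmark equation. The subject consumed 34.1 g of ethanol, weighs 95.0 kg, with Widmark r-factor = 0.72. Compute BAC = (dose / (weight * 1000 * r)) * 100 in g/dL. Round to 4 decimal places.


Applying the Widmark formula:
BAC = (dose_g / (body_wt * 1000 * r)) * 100
Denominator = 95.0 * 1000 * 0.72 = 68400
BAC = (34.1 / 68400) * 100
BAC = 0.0499 g/dL

0.0499


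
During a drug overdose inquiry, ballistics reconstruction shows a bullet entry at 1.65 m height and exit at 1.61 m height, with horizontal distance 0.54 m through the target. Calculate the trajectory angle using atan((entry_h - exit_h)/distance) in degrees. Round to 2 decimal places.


Bullet trajectory angle:
Height difference = 1.65 - 1.61 = 0.04 m
angle = atan(0.04 / 0.54)
angle = atan(0.074074)
angle = 4.24 degrees

4.24


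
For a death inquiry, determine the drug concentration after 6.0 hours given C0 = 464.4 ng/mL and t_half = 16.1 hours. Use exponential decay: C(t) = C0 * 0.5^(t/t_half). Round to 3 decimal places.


Drug concentration decay:
Number of half-lives = t / t_half = 6.0 / 16.1 = 0.372671
Decay factor = 0.5^0.372671 = 0.77235124
C(t) = 464.4 * 0.77235124 = 358.680 ng/mL

358.680


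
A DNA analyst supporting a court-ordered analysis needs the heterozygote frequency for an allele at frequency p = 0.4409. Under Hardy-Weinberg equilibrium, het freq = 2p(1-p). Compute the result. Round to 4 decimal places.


Hardy-Weinberg heterozygote frequency:
q = 1 - p = 1 - 0.4409 = 0.5591
2pq = 2 * 0.4409 * 0.5591 = 0.4930

0.4930


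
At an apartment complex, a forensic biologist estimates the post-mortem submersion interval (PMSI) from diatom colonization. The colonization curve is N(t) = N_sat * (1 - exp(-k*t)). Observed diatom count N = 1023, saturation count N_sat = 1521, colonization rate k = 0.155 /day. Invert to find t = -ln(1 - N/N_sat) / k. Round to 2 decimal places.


PMSI from diatom colonization curve:
N / N_sat = 1023 / 1521 = 0.672584
1 - N/N_sat = 0.327416
ln(1 - N/N_sat) = -1.116524
t = -ln(1 - N/N_sat) / k = -(-1.116524) / 0.155 = 7.20 days

7.20


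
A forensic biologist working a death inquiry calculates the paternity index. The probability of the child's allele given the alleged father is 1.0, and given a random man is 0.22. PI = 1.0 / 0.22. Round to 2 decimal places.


Paternity Index calculation:
PI = P(allele|father) / P(allele|random)
PI = 1.0 / 0.22
PI = 4.55

4.55


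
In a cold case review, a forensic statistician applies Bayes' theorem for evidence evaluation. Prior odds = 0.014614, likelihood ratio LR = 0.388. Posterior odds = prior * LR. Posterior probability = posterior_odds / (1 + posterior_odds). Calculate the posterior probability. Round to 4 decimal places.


Bayesian evidence evaluation:
Posterior odds = prior_odds * LR = 0.014614 * 0.388 = 0.005670232
Posterior probability = posterior_odds / (1 + posterior_odds)
= 0.005670232 / (1 + 0.005670232)
= 0.005670232 / 1.005670232
= 0.0056

0.0056


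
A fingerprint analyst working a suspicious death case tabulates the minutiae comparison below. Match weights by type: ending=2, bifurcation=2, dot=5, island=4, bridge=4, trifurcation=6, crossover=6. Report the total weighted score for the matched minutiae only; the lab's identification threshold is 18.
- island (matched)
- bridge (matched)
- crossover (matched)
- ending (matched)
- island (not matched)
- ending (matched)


Weighted minutiae match score:
  island: matched, +4 (running total 4)
  bridge: matched, +4 (running total 8)
  crossover: matched, +6 (running total 14)
  ending: matched, +2 (running total 16)
  island: not matched, +0
  ending: matched, +2 (running total 18)
Total score = 18
Threshold = 18; verdict = identification

18


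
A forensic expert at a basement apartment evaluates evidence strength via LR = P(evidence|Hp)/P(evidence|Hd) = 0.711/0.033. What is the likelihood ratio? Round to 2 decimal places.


Likelihood ratio calculation:
LR = P(E|Hp) / P(E|Hd)
LR = 0.711 / 0.033
LR = 21.55

21.55


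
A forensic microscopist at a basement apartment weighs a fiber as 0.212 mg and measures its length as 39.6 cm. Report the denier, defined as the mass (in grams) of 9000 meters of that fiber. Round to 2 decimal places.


Denier calculation:
Mass in grams = 0.212 mg / 1000 = 0.000212 g
Length in meters = 39.6 cm / 100 = 0.396 m
Linear density = mass / length = 0.000212 / 0.396 = 0.00053535 g/m
Denier = (g/m) * 9000 = 0.00053535 * 9000 = 4.82

4.82


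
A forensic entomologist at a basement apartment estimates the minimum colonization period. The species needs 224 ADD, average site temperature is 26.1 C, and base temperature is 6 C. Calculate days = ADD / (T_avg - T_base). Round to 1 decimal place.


Insect development time:
Effective temperature = avg_temp - T_base = 26.1 - 6 = 20.1 C
Days = ADD / effective_temp = 224 / 20.1 = 11.1 days

11.1


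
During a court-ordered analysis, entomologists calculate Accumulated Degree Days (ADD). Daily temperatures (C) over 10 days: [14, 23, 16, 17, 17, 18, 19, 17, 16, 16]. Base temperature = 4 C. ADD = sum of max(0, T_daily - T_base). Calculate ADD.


Computing ADD day by day:
Day 1: max(0, 14 - 4) = 10
Day 2: max(0, 23 - 4) = 19
Day 3: max(0, 16 - 4) = 12
Day 4: max(0, 17 - 4) = 13
Day 5: max(0, 17 - 4) = 13
Day 6: max(0, 18 - 4) = 14
Day 7: max(0, 19 - 4) = 15
Day 8: max(0, 17 - 4) = 13
Day 9: max(0, 16 - 4) = 12
Day 10: max(0, 16 - 4) = 12
Total ADD = 133

133


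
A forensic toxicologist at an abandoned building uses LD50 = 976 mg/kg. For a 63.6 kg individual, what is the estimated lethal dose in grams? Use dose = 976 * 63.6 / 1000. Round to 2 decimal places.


Lethal dose calculation:
Lethal dose = LD50 * body_weight / 1000
= 976 * 63.6 / 1000
= 62073.6 / 1000
= 62.07 g

62.07


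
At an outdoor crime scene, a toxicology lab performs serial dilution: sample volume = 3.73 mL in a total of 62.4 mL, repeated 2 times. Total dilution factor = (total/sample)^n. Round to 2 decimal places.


Dilution factor calculation:
Single dilution = V_total / V_sample = 62.4 / 3.73 ≈ 16.729223
Number of dilutions = 2
Total DF = (62.4 / 3.73)^2 (full precision, rounded at the end) = 279.87

279.87


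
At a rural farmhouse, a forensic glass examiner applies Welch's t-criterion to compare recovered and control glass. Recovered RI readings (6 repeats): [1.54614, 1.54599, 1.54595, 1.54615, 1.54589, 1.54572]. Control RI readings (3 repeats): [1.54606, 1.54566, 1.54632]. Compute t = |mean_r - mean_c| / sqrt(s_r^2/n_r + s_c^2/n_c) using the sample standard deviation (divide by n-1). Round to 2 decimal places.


Welch's t-criterion for glass RI comparison:
Recovered mean = sum / n_r = 9.27584 / 6 = 1.5459733
Control mean = sum / n_c = 4.63804 / 3 = 1.5460133
Recovered sample variance s_r^2 = 2.61867e-08
Control sample variance s_c^2 = 1.10533e-07
Welch SE (unpooled) = sqrt(s_r^2/n_r + s_c^2/n_c) = sqrt(4.36444e-09 + 3.68444e-08) = sqrt(4.12088e-08) = 0.000203
|mean_r - mean_c| = 4e-05
t = 4e-05 / 0.000203 = 0.20

0.20


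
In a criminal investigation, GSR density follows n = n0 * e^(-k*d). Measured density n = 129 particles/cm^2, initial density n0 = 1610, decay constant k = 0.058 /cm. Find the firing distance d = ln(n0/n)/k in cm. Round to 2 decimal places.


GSR distance calculation:
n0/n = 1610 / 129 = 12.48062
ln(n0/n) = 2.524177
d = 2.524177 / 0.058 = 43.52 cm

43.52


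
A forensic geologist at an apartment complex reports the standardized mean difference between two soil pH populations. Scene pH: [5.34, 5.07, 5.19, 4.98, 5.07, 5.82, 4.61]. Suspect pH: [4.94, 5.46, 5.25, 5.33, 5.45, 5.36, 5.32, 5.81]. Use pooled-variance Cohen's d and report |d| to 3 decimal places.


Pooled-variance Cohen's d for soil pH comparison:
Scene mean = 36.08 / 7 = 5.154286
Suspect mean = 42.92 / 8 = 5.365
Scene sample variance s_s^2 = 0.136629
Suspect sample variance s_c^2 = 0.058771
Pooled variance = ((n_s-1)*s_s^2 + (n_c-1)*s_c^2) / (n_s + n_c - 2) = 0.094705
Pooled SD = sqrt(0.094705) = 0.307742
Mean difference = -0.210714
|d| = |-0.210714| / 0.307742 = 0.685

0.685


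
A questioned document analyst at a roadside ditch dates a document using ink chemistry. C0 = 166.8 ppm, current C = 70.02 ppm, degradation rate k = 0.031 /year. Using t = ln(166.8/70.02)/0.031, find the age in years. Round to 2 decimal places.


Document age estimation:
C0/C = 166.8 / 70.02 = 2.382177
ln(C0/C) = 0.868015
t = 0.868015 / 0.031 = 28.00 years

28.00


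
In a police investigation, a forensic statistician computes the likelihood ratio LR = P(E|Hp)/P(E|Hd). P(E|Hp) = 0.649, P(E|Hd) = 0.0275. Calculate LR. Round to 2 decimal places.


Likelihood ratio calculation:
LR = P(E|Hp) / P(E|Hd)
LR = 0.649 / 0.0275
LR = 23.60

23.60


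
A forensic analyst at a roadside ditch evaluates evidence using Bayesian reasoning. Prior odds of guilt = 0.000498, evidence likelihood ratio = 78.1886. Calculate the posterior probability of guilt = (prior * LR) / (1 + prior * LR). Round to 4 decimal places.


Bayesian evidence evaluation:
Posterior odds = prior_odds * LR = 0.000498 * 78.1886 = 0.03893792
Posterior probability = posterior_odds / (1 + posterior_odds)
= 0.03893792 / (1 + 0.03893792)
= 0.03893792 / 1.03893792
= 0.0375

0.0375


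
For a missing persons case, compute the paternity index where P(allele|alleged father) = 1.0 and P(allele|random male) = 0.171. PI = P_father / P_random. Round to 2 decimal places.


Paternity Index calculation:
PI = P(allele|father) / P(allele|random)
PI = 1.0 / 0.171
PI = 5.85

5.85


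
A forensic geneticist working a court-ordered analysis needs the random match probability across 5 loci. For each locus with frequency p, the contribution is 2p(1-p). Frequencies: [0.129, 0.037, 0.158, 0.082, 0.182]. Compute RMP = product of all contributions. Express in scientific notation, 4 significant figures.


Computing RMP for 5 loci:
Locus 1: 2 * 0.129 * 0.871 = 0.224718
Locus 2: 2 * 0.037 * 0.963 = 0.071262
Locus 3: 2 * 0.158 * 0.842 = 0.266072
Locus 4: 2 * 0.082 * 0.918 = 0.150552
Locus 5: 2 * 0.182 * 0.818 = 0.297752
RMP = 1.910e-04

1.910e-04


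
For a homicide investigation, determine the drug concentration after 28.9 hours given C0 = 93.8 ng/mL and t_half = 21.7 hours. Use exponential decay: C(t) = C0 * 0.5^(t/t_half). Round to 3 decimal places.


Drug concentration decay:
Number of half-lives = t / t_half = 28.9 / 21.7 = 1.331797
Decay factor = 0.5^1.331797 = 0.3972731
C(t) = 93.8 * 0.3972731 = 37.264 ng/mL

37.264


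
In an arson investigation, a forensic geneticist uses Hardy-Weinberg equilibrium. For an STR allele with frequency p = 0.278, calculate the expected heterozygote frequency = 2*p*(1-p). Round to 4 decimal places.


Hardy-Weinberg heterozygote frequency:
q = 1 - p = 1 - 0.278 = 0.722
2pq = 2 * 0.278 * 0.722 = 0.4014

0.4014


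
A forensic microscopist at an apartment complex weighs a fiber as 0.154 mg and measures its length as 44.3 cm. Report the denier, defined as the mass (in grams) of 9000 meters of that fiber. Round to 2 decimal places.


Denier calculation:
Mass in grams = 0.154 mg / 1000 = 0.000154 g
Length in meters = 44.3 cm / 100 = 0.443 m
Linear density = mass / length = 0.000154 / 0.443 = 0.00034763 g/m
Denier = (g/m) * 9000 = 0.00034763 * 9000 = 3.13

3.13


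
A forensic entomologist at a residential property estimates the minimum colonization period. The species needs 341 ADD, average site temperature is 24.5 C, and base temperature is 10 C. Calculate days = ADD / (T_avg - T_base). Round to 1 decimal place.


Insect development time:
Effective temperature = avg_temp - T_base = 24.5 - 10 = 14.5 C
Days = ADD / effective_temp = 341 / 14.5 = 23.5 days

23.5


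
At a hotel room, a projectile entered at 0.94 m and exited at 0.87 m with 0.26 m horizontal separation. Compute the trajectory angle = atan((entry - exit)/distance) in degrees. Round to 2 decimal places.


Bullet trajectory angle:
Height difference = 0.94 - 0.87 = 0.07 m
angle = atan(0.07 / 0.26)
angle = atan(0.269231)
angle = 15.07 degrees

15.07


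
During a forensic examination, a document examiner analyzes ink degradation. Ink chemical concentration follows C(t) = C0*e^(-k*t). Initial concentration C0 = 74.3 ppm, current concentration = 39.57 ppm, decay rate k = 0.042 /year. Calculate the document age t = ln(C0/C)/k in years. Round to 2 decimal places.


Document age estimation:
C0/C = 74.3 / 39.57 = 1.877685
ln(C0/C) = 0.63004
t = 0.63004 / 0.042 = 15.00 years

15.00


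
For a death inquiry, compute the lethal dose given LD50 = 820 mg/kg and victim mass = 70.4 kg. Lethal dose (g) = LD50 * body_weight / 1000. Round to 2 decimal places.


Lethal dose calculation:
Lethal dose = LD50 * body_weight / 1000
= 820 * 70.4 / 1000
= 57728 / 1000
= 57.73 g

57.73


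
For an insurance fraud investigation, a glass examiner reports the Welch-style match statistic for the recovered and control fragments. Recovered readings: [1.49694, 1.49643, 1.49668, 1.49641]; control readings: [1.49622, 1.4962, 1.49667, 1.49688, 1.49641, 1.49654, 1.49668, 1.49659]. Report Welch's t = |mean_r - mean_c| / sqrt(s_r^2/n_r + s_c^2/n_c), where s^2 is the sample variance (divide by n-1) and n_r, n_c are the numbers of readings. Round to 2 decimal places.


Welch's t-criterion for glass RI comparison:
Recovered mean = sum / n_r = 5.98646 / 4 = 1.496615
Control mean = sum / n_c = 11.97219 / 8 = 1.4965237
Recovered sample variance s_r^2 = 6.20333e-08
Control sample variance s_c^2 = 5.53411e-08
Welch SE (unpooled) = sqrt(s_r^2/n_r + s_c^2/n_c) = sqrt(1.55083e-08 + 6.91763e-09) = sqrt(2.24259e-08) = 0.000149753
|mean_r - mean_c| = 9.125e-05
t = 9.125e-05 / 0.000149753 = 0.61

0.61


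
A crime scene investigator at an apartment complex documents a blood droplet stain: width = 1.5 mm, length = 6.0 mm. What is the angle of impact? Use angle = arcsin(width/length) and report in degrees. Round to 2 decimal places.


Blood spatter impact angle calculation:
width / length = 1.5 / 6.0 = 0.25
angle = arcsin(0.25)
angle = 14.48 degrees

14.48


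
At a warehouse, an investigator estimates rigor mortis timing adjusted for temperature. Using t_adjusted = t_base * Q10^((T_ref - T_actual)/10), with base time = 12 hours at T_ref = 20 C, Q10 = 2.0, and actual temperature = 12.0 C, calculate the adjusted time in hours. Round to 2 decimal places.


Rigor mortis time adjustment:
Exponent = (T_ref - T_actual) / 10 = (20 - 12.0) / 10 = 0.8
Q10 factor = 2.0^0.8 = 1.7411
t_adjusted = 12 * 1.7411 = 20.89 hours

20.89


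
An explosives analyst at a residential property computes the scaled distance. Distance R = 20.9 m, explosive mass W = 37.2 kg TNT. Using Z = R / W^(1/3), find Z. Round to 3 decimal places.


Scaled distance calculation:
W^(1/3) = 37.2^(1/3) = 3.338215
Z = R / W^(1/3) = 20.9 / 3.338215
Z = 6.261 m/kg^(1/3)

6.261


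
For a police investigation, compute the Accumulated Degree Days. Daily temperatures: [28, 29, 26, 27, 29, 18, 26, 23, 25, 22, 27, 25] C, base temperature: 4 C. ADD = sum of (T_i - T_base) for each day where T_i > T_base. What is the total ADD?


Computing ADD day by day:
Day 1: max(0, 28 - 4) = 24
Day 2: max(0, 29 - 4) = 25
Day 3: max(0, 26 - 4) = 22
Day 4: max(0, 27 - 4) = 23
Day 5: max(0, 29 - 4) = 25
Day 6: max(0, 18 - 4) = 14
Day 7: max(0, 26 - 4) = 22
Day 8: max(0, 23 - 4) = 19
Day 9: max(0, 25 - 4) = 21
Day 10: max(0, 22 - 4) = 18
Day 11: max(0, 27 - 4) = 23
Day 12: max(0, 25 - 4) = 21
Total ADD = 257

257


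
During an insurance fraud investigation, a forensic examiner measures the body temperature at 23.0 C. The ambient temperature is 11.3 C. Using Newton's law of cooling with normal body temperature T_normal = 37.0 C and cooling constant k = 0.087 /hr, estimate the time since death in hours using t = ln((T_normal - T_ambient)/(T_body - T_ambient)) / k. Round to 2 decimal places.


Using Newton's law of cooling:
t = ln((T_normal - T_ambient) / (T_body - T_ambient)) / k
T_normal - T_ambient = 25.7
T_body - T_ambient = 11.7
Ratio = 2.196581
ln(ratio) = 0.786902
t = 0.786902 / 0.087 = 9.04 hours

9.04


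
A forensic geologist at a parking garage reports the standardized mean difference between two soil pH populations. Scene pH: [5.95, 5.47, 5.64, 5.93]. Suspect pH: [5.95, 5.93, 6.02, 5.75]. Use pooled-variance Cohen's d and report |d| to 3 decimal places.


Pooled-variance Cohen's d for soil pH comparison:
Scene mean = 22.99 / 4 = 5.7475
Suspect mean = 23.65 / 4 = 5.9125
Scene sample variance s_s^2 = 0.054292
Suspect sample variance s_c^2 = 0.013225
Pooled variance = ((n_s-1)*s_s^2 + (n_c-1)*s_c^2) / (n_s + n_c - 2) = 0.033758
Pooled SD = sqrt(0.033758) = 0.183734
Mean difference = -0.165
|d| = |-0.165| / 0.183734 = 0.898

0.898


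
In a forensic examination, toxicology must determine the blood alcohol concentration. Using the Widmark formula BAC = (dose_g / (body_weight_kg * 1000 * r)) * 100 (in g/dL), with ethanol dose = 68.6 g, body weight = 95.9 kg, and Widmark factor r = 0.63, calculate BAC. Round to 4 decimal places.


Applying the Widmark formula:
BAC = (dose_g / (body_wt * 1000 * r)) * 100
Denominator = 95.9 * 1000 * 0.63 = 60417
BAC = (68.6 / 60417) * 100
BAC = 0.1135 g/dL

0.1135


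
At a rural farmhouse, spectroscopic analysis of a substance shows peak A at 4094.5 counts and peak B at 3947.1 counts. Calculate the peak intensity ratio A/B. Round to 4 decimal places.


Spectral peak ratio:
Peak A = 4094.5 counts
Peak B = 3947.1 counts
Ratio = 4094.5 / 3947.1 = 1.0373

1.0373


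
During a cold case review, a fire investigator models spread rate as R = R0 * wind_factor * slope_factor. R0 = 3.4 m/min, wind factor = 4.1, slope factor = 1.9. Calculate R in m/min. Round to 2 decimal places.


Fire spread rate calculation:
R = R0 * wind_factor * slope_factor
= 3.4 * 4.1 * 1.9
= 13.94 * 1.9
= 26.49 m/min

26.49


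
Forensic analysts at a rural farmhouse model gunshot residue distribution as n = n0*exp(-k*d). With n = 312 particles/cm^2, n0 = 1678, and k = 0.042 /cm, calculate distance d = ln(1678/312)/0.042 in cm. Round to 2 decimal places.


GSR distance calculation:
n0/n = 1678 / 312 = 5.378205
ln(n0/n) = 1.682355
d = 1.682355 / 0.042 = 40.06 cm

40.06


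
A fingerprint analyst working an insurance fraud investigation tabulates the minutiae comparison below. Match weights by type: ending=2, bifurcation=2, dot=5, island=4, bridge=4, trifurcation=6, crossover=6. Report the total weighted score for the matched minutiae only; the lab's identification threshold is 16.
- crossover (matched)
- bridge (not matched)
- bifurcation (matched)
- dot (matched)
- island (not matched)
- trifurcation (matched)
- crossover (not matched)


Weighted minutiae match score:
  crossover: matched, +6 (running total 6)
  bridge: not matched, +0
  bifurcation: matched, +2 (running total 8)
  dot: matched, +5 (running total 13)
  island: not matched, +0
  trifurcation: matched, +6 (running total 19)
  crossover: not matched, +0
Total score = 19
Threshold = 16; verdict = identification

19


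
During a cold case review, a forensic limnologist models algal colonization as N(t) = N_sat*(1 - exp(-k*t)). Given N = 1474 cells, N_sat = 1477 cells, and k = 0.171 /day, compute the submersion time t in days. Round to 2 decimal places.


PMSI from diatom colonization curve:
N / N_sat = 1474 / 1477 = 0.997969
1 - N/N_sat = 0.002031
ln(1 - N/N_sat) = -6.199227
t = -ln(1 - N/N_sat) / k = -(-6.199227) / 0.171 = 36.25 days

36.25


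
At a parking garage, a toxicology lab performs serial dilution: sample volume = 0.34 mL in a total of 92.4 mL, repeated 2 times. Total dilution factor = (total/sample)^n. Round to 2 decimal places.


Dilution factor calculation:
Single dilution = V_total / V_sample = 92.4 / 0.34 ≈ 271.764706
Number of dilutions = 2
Total DF = (92.4 / 0.34)^2 (full precision, rounded at the end) = 73856.06

73856.06


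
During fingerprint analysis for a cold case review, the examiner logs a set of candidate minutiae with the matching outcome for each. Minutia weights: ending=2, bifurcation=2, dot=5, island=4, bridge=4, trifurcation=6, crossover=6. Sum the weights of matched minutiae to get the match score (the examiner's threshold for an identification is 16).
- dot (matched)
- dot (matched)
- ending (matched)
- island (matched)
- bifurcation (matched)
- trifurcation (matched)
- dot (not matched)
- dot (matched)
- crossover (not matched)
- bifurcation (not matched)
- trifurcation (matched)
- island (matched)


Weighted minutiae match score:
  dot: matched, +5 (running total 5)
  dot: matched, +5 (running total 10)
  ending: matched, +2 (running total 12)
  island: matched, +4 (running total 16)
  bifurcation: matched, +2 (running total 18)
  trifurcation: matched, +6 (running total 24)
  dot: not matched, +0
  dot: matched, +5 (running total 29)
  crossover: not matched, +0
  bifurcation: not matched, +0
  trifurcation: matched, +6 (running total 35)
  island: matched, +4 (running total 39)
Total score = 39
Threshold = 16; verdict = identification

39


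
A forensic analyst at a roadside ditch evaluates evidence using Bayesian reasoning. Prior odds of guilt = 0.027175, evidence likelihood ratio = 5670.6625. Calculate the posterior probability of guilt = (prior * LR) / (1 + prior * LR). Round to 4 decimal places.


Bayesian evidence evaluation:
Posterior odds = prior_odds * LR = 0.027175 * 5670.6625 = 154.1003
Posterior probability = posterior_odds / (1 + posterior_odds)
= 154.1003 / (1 + 154.1003)
= 154.1003 / 155.1003
= 0.9936

0.9936


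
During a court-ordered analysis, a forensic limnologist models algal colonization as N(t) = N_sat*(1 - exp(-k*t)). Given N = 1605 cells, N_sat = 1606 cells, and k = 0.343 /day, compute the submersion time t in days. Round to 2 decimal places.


PMSI from diatom colonization curve:
N / N_sat = 1605 / 1606 = 0.999377
1 - N/N_sat = 0.000623
ln(1 - N/N_sat) = -7.380964
t = -ln(1 - N/N_sat) / k = -(-7.380964) / 0.343 = 21.52 days

21.52


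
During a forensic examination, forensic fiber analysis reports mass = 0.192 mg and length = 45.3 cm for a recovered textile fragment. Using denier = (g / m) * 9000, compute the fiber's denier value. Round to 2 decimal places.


Denier calculation:
Mass in grams = 0.192 mg / 1000 = 0.000192 g
Length in meters = 45.3 cm / 100 = 0.453 m
Linear density = mass / length = 0.000192 / 0.453 = 0.00042384 g/m
Denier = (g/m) * 9000 = 0.00042384 * 9000 = 3.81

3.81


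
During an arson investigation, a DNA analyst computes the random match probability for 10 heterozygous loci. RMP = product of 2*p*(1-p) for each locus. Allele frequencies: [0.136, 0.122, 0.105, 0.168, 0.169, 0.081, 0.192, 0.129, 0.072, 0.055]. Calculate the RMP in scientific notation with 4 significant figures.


Computing RMP for 10 loci:
Locus 1: 2 * 0.136 * 0.864 = 0.235008
Locus 2: 2 * 0.122 * 0.878 = 0.214232
Locus 3: 2 * 0.105 * 0.895 = 0.18795
Locus 4: 2 * 0.168 * 0.832 = 0.279552
Locus 5: 2 * 0.169 * 0.831 = 0.280878
Locus 6: 2 * 0.081 * 0.919 = 0.148878
Locus 7: 2 * 0.192 * 0.808 = 0.310272
Locus 8: 2 * 0.129 * 0.871 = 0.224718
Locus 9: 2 * 0.072 * 0.928 = 0.133632
Locus 10: 2 * 0.055 * 0.945 = 0.10395
RMP = 1.071e-07

1.071e-07


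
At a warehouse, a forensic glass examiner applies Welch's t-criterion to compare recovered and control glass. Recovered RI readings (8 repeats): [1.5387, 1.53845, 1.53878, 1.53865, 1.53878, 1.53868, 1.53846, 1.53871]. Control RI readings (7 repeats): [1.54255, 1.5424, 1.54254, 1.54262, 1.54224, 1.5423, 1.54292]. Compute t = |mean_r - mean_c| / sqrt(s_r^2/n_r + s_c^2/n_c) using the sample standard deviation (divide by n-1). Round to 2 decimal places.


Welch's t-criterion for glass RI comparison:
Recovered mean = sum / n_r = 12.30921 / 8 = 1.5386513
Control mean = sum / n_c = 10.79757 / 7 = 1.54251
Recovered sample variance s_r^2 = 1.66982e-08
Control sample variance s_c^2 = 5.19667e-08
Welch SE (unpooled) = sqrt(s_r^2/n_r + s_c^2/n_c) = sqrt(2.08728e-09 + 7.42381e-09) = sqrt(9.51109e-09) = 9.75248e-05
|mean_r - mean_c| = 0.00385875
t = 0.00385875 / 9.75248e-05 = 39.57

39.57


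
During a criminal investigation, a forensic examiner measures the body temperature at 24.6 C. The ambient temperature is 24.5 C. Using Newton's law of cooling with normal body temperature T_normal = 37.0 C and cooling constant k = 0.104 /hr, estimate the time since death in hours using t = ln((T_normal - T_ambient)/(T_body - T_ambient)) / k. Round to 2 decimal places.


Using Newton's law of cooling:
t = ln((T_normal - T_ambient) / (T_body - T_ambient)) / k
T_normal - T_ambient = 12.5
T_body - T_ambient = 0.1
Ratio = 125
ln(ratio) = 4.828314
t = 4.828314 / 0.104 = 46.43 hours

46.43


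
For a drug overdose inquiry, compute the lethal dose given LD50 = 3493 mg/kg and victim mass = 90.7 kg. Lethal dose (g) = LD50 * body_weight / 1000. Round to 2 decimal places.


Lethal dose calculation:
Lethal dose = LD50 * body_weight / 1000
= 3493 * 90.7 / 1000
= 316815.1 / 1000
= 316.82 g

316.82


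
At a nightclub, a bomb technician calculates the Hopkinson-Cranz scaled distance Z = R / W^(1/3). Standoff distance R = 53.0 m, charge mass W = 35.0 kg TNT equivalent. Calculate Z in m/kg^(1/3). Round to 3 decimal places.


Scaled distance calculation:
W^(1/3) = 35.0^(1/3) = 3.271066
Z = R / W^(1/3) = 53.0 / 3.271066
Z = 16.203 m/kg^(1/3)

16.203


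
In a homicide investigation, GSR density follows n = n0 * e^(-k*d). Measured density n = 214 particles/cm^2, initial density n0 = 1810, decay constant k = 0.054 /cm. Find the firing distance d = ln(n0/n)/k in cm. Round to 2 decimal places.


GSR distance calculation:
n0/n = 1810 / 214 = 8.457944
ln(n0/n) = 2.135106
d = 2.135106 / 0.054 = 39.54 cm

39.54


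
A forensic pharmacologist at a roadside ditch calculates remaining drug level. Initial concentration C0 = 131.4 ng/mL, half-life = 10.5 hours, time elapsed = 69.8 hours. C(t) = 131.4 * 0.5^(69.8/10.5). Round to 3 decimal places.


Drug concentration decay:
Number of half-lives = t / t_half = 69.8 / 10.5 = 6.647619
Decay factor = 0.5^6.647619 = 0.00997395
C(t) = 131.4 * 0.00997395 = 1.311 ng/mL

1.311


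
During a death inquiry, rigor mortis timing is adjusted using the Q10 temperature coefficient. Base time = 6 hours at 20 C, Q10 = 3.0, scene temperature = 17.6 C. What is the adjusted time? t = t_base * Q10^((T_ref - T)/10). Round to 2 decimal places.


Rigor mortis time adjustment:
Exponent = (T_ref - T_actual) / 10 = (20 - 17.6) / 10 = 0.24
Q10 factor = 3.0^0.24 = 1.30169
t_adjusted = 6 * 1.30169 = 7.81 hours

7.81


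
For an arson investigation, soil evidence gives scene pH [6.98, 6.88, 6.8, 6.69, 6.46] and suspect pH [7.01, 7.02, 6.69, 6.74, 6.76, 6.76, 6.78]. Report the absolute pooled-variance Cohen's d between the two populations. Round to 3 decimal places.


Pooled-variance Cohen's d for soil pH comparison:
Scene mean = 33.81 / 5 = 6.762
Suspect mean = 47.76 / 7 = 6.822857
Scene sample variance s_s^2 = 0.03982
Suspect sample variance s_c^2 = 0.018024
Pooled variance = ((n_s-1)*s_s^2 + (n_c-1)*s_c^2) / (n_s + n_c - 2) = 0.026742
Pooled SD = sqrt(0.026742) = 0.16353
Mean difference = -0.060857
|d| = |-0.060857| / 0.16353 = 0.372

0.372


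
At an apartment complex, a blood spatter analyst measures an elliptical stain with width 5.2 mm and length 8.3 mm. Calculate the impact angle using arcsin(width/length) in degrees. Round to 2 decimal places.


Blood spatter impact angle calculation:
width / length = 5.2 / 8.3 = 0.626506
angle = arcsin(0.626506)
angle = 38.79 degrees

38.79


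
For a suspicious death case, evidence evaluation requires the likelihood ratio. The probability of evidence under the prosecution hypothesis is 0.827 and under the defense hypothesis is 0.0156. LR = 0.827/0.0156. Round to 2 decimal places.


Likelihood ratio calculation:
LR = P(E|Hp) / P(E|Hd)
LR = 0.827 / 0.0156
LR = 53.01

53.01


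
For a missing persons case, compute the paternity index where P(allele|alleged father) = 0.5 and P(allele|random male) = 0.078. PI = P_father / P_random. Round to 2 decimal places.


Paternity Index calculation:
PI = P(allele|father) / P(allele|random)
PI = 0.5 / 0.078
PI = 6.41

6.41


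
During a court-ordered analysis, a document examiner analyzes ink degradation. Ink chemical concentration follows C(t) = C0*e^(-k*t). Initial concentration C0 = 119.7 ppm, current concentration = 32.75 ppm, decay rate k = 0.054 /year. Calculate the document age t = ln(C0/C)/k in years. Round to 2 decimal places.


Document age estimation:
C0/C = 119.7 / 32.75 = 3.654962
ln(C0/C) = 1.296086
t = 1.296086 / 0.054 = 24.00 years

24.00


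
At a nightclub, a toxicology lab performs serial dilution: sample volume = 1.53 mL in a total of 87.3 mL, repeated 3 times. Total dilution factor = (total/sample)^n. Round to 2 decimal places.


Dilution factor calculation:
Single dilution = V_total / V_sample = 87.3 / 1.53 ≈ 57.058824
Number of dilutions = 3
Total DF = (87.3 / 1.53)^3 (full precision, rounded at the end) = 185766.94

185766.94


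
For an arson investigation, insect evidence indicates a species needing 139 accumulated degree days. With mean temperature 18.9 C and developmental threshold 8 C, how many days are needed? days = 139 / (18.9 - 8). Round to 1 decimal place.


Insect development time:
Effective temperature = avg_temp - T_base = 18.9 - 8 = 10.9 C
Days = ADD / effective_temp = 139 / 10.9 = 12.8 days

12.8


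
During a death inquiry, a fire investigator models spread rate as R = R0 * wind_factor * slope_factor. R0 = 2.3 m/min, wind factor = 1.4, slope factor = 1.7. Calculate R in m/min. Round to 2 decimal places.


Fire spread rate calculation:
R = R0 * wind_factor * slope_factor
= 2.3 * 1.4 * 1.7
= 3.22 * 1.7
= 5.47 m/min

5.47


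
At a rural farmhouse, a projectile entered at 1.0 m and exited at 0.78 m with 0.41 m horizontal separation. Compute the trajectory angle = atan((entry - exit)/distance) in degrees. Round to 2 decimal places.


Bullet trajectory angle:
Height difference = 1.0 - 0.78 = 0.22 m
angle = atan(0.22 / 0.41)
angle = atan(0.536585)
angle = 28.22 degrees

28.22


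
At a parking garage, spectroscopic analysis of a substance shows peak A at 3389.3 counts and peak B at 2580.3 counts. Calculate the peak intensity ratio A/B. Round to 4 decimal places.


Spectral peak ratio:
Peak A = 3389.3 counts
Peak B = 2580.3 counts
Ratio = 3389.3 / 2580.3 = 1.3135

1.3135


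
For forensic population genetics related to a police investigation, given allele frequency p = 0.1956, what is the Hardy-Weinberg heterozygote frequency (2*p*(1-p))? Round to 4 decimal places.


Hardy-Weinberg heterozygote frequency:
q = 1 - p = 1 - 0.1956 = 0.8044
2pq = 2 * 0.1956 * 0.8044 = 0.3147

0.3147


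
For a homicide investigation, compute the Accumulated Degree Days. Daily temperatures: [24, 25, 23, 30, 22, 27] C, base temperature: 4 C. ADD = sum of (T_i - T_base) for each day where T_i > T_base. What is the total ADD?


Computing ADD day by day:
Day 1: max(0, 24 - 4) = 20
Day 2: max(0, 25 - 4) = 21
Day 3: max(0, 23 - 4) = 19
Day 4: max(0, 30 - 4) = 26
Day 5: max(0, 22 - 4) = 18
Day 6: max(0, 27 - 4) = 23
Total ADD = 127

127


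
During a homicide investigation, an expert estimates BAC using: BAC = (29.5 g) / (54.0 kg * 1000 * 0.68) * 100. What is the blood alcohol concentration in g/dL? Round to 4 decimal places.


Applying the Widmark formula:
BAC = (dose_g / (body_wt * 1000 * r)) * 100
Denominator = 54.0 * 1000 * 0.68 = 36720
BAC = (29.5 / 36720) * 100
BAC = 0.0803 g/dL

0.0803


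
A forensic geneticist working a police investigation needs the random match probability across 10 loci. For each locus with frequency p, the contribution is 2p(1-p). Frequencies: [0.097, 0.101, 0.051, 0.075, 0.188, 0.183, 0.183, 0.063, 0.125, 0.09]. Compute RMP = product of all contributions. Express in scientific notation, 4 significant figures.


Computing RMP for 10 loci:
Locus 1: 2 * 0.097 * 0.903 = 0.175182
Locus 2: 2 * 0.101 * 0.899 = 0.181598
Locus 3: 2 * 0.051 * 0.949 = 0.096798
Locus 4: 2 * 0.075 * 0.925 = 0.13875
Locus 5: 2 * 0.188 * 0.812 = 0.305312
Locus 6: 2 * 0.183 * 0.817 = 0.299022
Locus 7: 2 * 0.183 * 0.817 = 0.299022
Locus 8: 2 * 0.063 * 0.937 = 0.118062
Locus 9: 2 * 0.125 * 0.875 = 0.21875
Locus 10: 2 * 0.09 * 0.91 = 0.1638
RMP = 4.934e-08

4.934e-08


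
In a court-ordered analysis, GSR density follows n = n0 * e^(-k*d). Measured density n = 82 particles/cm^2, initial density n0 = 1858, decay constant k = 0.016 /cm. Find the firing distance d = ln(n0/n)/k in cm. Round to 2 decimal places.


GSR distance calculation:
n0/n = 1858 / 82 = 22.658537
ln(n0/n) = 3.120537
d = 3.120537 / 0.016 = 195.03 cm

195.03


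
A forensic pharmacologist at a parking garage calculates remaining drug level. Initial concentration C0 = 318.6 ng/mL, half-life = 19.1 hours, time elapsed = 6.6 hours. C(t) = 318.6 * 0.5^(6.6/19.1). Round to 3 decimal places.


Drug concentration decay:
Number of half-lives = t / t_half = 6.6 / 19.1 = 0.34555
Decay factor = 0.5^0.34555 = 0.78700789
C(t) = 318.6 * 0.78700789 = 250.741 ng/mL

250.741


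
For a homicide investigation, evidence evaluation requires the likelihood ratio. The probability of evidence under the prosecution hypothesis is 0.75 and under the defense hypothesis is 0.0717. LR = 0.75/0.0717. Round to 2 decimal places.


Likelihood ratio calculation:
LR = P(E|Hp) / P(E|Hd)
LR = 0.75 / 0.0717
LR = 10.46

10.46


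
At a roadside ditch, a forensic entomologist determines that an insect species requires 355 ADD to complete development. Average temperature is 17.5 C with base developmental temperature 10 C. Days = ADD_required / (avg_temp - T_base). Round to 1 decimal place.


Insect development time:
Effective temperature = avg_temp - T_base = 17.5 - 10 = 7.5 C
Days = ADD / effective_temp = 355 / 7.5 = 47.3 days

47.3


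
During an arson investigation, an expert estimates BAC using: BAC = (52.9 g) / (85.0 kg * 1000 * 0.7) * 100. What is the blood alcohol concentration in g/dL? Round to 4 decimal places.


Applying the Widmark formula:
BAC = (dose_g / (body_wt * 1000 * r)) * 100
Denominator = 85.0 * 1000 * 0.7 = 59500
BAC = (52.9 / 59500) * 100
BAC = 0.0889 g/dL

0.0889


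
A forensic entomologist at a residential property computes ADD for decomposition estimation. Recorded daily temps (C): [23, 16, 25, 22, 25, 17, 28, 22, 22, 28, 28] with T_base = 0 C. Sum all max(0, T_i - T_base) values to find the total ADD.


Computing ADD day by day:
Day 1: max(0, 23 - 0) = 23
Day 2: max(0, 16 - 0) = 16
Day 3: max(0, 25 - 0) = 25
Day 4: max(0, 22 - 0) = 22
Day 5: max(0, 25 - 0) = 25
Day 6: max(0, 17 - 0) = 17
Day 7: max(0, 28 - 0) = 28
Day 8: max(0, 22 - 0) = 22
Day 9: max(0, 22 - 0) = 22
Day 10: max(0, 28 - 0) = 28
Day 11: max(0, 28 - 0) = 28
Total ADD = 256

256


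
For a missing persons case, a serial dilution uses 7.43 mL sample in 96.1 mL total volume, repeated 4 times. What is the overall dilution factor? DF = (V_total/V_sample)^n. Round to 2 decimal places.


Dilution factor calculation:
Single dilution = V_total / V_sample = 96.1 / 7.43 ≈ 12.934051
Number of dilutions = 4
Total DF = (96.1 / 7.43)^4 (full precision, rounded at the end) = 27985.84

27985.84


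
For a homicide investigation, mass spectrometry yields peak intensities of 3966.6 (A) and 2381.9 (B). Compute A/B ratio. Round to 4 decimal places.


Spectral peak ratio:
Peak A = 3966.6 counts
Peak B = 2381.9 counts
Ratio = 3966.6 / 2381.9 = 1.6653

1.6653


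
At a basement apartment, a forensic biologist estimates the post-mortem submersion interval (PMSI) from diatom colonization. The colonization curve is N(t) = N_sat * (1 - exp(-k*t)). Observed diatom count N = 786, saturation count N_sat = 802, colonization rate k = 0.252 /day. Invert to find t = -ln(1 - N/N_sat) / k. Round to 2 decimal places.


PMSI from diatom colonization curve:
N / N_sat = 786 / 802 = 0.98005
1 - N/N_sat = 0.01995
ln(1 - N/N_sat) = -3.914526
t = -ln(1 - N/N_sat) / k = -(-3.914526) / 0.252 = 15.53 days

15.53


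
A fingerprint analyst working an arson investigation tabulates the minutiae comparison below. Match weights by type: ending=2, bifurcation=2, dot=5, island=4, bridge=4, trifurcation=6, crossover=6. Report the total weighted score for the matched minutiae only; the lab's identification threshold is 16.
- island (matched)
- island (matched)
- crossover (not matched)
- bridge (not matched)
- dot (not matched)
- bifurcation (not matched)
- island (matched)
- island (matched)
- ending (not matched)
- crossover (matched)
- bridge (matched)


Weighted minutiae match score:
  island: matched, +4 (running total 4)
  island: matched, +4 (running total 8)
  crossover: not matched, +0
  bridge: not matched, +0
  dot: not matched, +0
  bifurcation: not matched, +0
  island: matched, +4 (running total 12)
  island: matched, +4 (running total 16)
  ending: not matched, +0
  crossover: matched, +6 (running total 22)
  bridge: matched, +4 (running total 26)
Total score = 26
Threshold = 16; verdict = identification

26


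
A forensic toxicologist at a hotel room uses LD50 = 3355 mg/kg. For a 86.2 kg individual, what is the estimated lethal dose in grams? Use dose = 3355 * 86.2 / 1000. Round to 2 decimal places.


Lethal dose calculation:
Lethal dose = LD50 * body_weight / 1000
= 3355 * 86.2 / 1000
= 289201 / 1000
= 289.20 g

289.20


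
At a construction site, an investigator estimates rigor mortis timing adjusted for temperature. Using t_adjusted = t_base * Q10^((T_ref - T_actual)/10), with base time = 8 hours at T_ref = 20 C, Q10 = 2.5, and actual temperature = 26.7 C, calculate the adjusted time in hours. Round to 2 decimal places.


Rigor mortis time adjustment:
Exponent = (T_ref - T_actual) / 10 = (20 - 26.7) / 10 = -0.67
Q10 factor = 2.5^-0.67 = 0.54123
t_adjusted = 8 * 0.54123 = 4.33 hours

4.33


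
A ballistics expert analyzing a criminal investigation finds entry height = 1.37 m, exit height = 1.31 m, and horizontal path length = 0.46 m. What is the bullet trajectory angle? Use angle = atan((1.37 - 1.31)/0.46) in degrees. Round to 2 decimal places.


Bullet trajectory angle:
Height difference = 1.37 - 1.31 = 0.06 m
angle = atan(0.06 / 0.46)
angle = atan(0.130435)
angle = 7.43 degrees

7.43


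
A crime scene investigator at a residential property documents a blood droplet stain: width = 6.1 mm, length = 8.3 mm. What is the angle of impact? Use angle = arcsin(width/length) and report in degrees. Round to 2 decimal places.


Blood spatter impact angle calculation:
width / length = 6.1 / 8.3 = 0.73494
angle = arcsin(0.73494)
angle = 47.30 degrees

47.30


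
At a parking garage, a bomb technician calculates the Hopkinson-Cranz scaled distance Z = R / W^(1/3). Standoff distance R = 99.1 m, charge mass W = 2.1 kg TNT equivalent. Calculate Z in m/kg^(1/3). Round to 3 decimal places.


Scaled distance calculation:
W^(1/3) = 2.1^(1/3) = 1.280579
Z = R / W^(1/3) = 99.1 / 1.280579
Z = 77.387 m/kg^(1/3)

77.387


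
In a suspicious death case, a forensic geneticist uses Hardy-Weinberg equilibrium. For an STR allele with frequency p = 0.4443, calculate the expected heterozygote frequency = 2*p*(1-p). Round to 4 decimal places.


Hardy-Weinberg heterozygote frequency:
q = 1 - p = 1 - 0.4443 = 0.5557
2pq = 2 * 0.4443 * 0.5557 = 0.4938

0.4938


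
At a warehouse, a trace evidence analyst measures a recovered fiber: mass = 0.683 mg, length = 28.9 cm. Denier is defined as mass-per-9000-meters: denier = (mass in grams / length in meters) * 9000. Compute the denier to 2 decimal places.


Denier calculation:
Mass in grams = 0.683 mg / 1000 = 0.000683 g
Length in meters = 28.9 cm / 100 = 0.289 m
Linear density = mass / length = 0.000683 / 0.289 = 0.00236332 g/m
Denier = (g/m) * 9000 = 0.00236332 * 9000 = 21.27

21.27


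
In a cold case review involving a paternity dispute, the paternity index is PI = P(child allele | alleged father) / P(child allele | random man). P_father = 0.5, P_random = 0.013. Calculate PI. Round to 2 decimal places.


Paternity Index calculation:
PI = P(allele|father) / P(allele|random)
PI = 0.5 / 0.013
PI = 38.46

38.46
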